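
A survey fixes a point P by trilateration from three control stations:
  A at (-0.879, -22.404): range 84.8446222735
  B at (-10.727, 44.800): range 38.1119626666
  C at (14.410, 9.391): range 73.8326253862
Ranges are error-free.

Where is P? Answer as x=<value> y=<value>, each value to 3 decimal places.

x=-48.732 y=47.658

eq1: (x + 0.879)² + (y + 22.404)² = 84.8446222735²
eq2: (x + 10.727)² + (y − 44.800)² = 38.1119626666²
eq3: (x − 14.410)² + (y − 9.391)² = 73.8326253862²
eq3−eq1, eq3−eq2 (x²,y² cancel):
  -30.578·x − 63.590·y = -1540.480481
  -50.274·x + 70.818·y = 5825.004421
det = -30.578·70.818 − -63.590·-50.274 = -5362.396464
x = (-1540.480481·70.818 − -63.590·5825.004421) / -5362.396464 = -48.731623
y = (-30.578·5825.004421 − -1540.480481·-50.274) / -5362.396464 = 47.658375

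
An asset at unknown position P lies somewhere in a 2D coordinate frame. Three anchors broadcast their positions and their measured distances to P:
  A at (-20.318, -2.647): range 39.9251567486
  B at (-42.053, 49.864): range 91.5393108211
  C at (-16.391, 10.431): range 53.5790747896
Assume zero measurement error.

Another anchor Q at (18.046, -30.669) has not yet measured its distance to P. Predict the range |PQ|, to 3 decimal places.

eq1: (x + 20.318)² + (y + 2.647)² = 39.9251567486²
eq2: (x + 42.053)² + (y − 49.864)² = 91.5393108211²
eq3: (x + 16.391)² + (y − 10.431)² = 53.5790747896²
eq2−eq3, eq2−eq1 (x²,y² cancel):
  51.324·x − 78.866·y = 1631.325507
  43.470·x − 105.022·y = 2950.381712
det = 51.324·-105.022 − -78.866·43.470 = -1961.844108
x = (1631.325507·-105.022 − -78.866·2950.381712) / -1961.844108 = -31.276561
y = (51.324·2950.381712 − 1631.325507·43.470) / -1961.844108 = -41.038771
|P − Q| = √((-31.276561 − 18.046)² + (-41.038771 − -30.669)²) = 50.400865

50.401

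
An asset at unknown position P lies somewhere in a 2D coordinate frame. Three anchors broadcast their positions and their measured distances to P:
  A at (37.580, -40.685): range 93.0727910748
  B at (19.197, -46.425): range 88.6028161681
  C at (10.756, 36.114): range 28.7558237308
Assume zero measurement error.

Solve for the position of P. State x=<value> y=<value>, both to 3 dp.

eq1: (x − 37.580)² + (y + 40.685)² = 93.0727910748²
eq2: (x − 19.197)² + (y + 46.425)² = 88.6028161681²
eq3: (x − 10.756)² + (y − 36.114)² = 28.7558237308²
eq2−eq3, eq2−eq1 (x²,y² cancel):
  -16.882·x + 165.078·y = 5919.668732
  36.766·x + 11.480·y = -268.365215
det = -16.882·11.480 − 165.078·36.766 = -6263.063108
x = (5919.668732·11.480 − 165.078·-268.365215) / -6263.063108 = -17.923976
y = (-16.882·-268.365215 − 5919.668732·36.766) / -6263.063108 = 34.026801

x=-17.924 y=34.027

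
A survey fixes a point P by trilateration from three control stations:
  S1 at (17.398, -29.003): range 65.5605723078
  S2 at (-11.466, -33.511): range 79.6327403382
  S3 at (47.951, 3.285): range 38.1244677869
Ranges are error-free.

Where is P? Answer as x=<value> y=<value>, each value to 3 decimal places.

eq1: (x − 17.398)² + (y + 29.003)² = 65.5605723078²
eq2: (x + 11.466)² + (y + 33.511)² = 79.6327403382²
eq3: (x − 47.951)² + (y − 3.285)² = 38.1244677869²
eq3−eq1, eq3−eq2 (x²,y² cancel):
  -61.106·x − 64.576·y = -4010.938810
  -118.834·x − 73.592·y = -5943.531639
det = -61.106·-73.592 − -64.576·-118.834 = -3176.911632
x = (-4010.938810·-73.592 − -64.576·-5943.531639) / -3176.911632 = 27.900206
y = (-61.106·-5943.531639 − -4010.938810·-118.834) / -3176.911632 = 35.710927

x=27.900 y=35.711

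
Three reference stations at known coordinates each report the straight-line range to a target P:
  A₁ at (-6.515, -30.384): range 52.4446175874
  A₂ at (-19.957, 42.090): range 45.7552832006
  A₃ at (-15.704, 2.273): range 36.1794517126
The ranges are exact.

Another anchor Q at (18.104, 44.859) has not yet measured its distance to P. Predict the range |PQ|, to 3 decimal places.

eq1: (x + 6.515)² + (y + 30.384)² = 52.4446175874²
eq2: (x + 19.957)² + (y − 42.090)² = 45.7552832006²
eq3: (x + 15.704)² + (y − 2.273)² = 36.1794517126²
eq2−eq3, eq2−eq1 (x²,y² cancel):
  8.506·x − 79.634·y = -1133.474589
  26.884·x − 144.948·y = -1861.109241
det = 8.506·-144.948 − -79.634·26.884 = 907.952768
x = (-1133.474589·-144.948 − -79.634·-1861.109241) / 907.952768 = 17.718214
y = (8.506·-1861.109241 − -1133.474589·26.884) / 907.952768 = 16.126098
|P − Q| = √((17.718214 − 18.104)² + (16.126098 − 44.859)²) = 28.735491

28.735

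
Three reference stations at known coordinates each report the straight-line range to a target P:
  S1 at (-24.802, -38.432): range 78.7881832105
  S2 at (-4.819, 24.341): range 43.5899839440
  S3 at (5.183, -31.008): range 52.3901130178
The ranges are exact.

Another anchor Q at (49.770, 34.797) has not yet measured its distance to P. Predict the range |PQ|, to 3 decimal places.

27.278

eq1: (x + 24.802)² + (y + 38.432)² = 78.7881832105²
eq2: (x + 4.819)² + (y − 24.341)² = 43.5899839440²
eq3: (x − 5.183)² + (y + 31.008)² = 52.3901130178²
eq1−eq3, eq1−eq2 (x²,y² cancel):
  59.970·x + 14.848·y = 2359.055597
  39.966·x + 125.546·y = 2831.040327
det = 59.970·125.546 − 14.848·39.966 = 6935.578452
x = (2359.055597·125.546 − 14.848·2831.040327) / 6935.578452 = 36.642179
y = (59.970·2831.040327 − 2359.055597·39.966) / 6935.578452 = 10.885245
|P − Q| = √((36.642179 − 49.770)² + (10.885245 − 34.797)²) = 27.278411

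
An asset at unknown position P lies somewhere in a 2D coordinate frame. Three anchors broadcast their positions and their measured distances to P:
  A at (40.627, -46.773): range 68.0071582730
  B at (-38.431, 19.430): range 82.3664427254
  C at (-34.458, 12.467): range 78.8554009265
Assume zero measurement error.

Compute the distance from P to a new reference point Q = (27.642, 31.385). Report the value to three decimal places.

19.224

eq1: (x − 40.627)² + (y + 46.773)² = 68.0071582730²
eq2: (x + 38.431)² + (y − 19.430)² = 82.3664427254²
eq3: (x + 34.458)² + (y − 12.467)² = 78.8554009265²
eq1−eq2, eq1−eq3 (x²,y² cancel):
  -158.116·x + 132.406·y = -4143.057308
  -150.170·x + 118.480·y = -4088.687484
det = -158.116·118.480 − 132.406·-150.170 = 1149.825340
x = (-4143.057308·118.480 − 132.406·-4088.687484) / 1149.825340 = 43.917388
y = (-158.116·-4088.687484 − -4143.057308·-150.170) / 1149.825340 = 21.154512
|P − Q| = √((43.917388 − 27.642)² + (21.154512 − 31.385)²) = 19.223712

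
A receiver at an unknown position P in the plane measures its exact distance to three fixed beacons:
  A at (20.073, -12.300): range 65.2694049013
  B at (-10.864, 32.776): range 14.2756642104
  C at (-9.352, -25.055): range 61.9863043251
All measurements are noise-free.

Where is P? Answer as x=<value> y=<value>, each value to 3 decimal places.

eq1: (x − 20.073)² + (y + 12.300)² = 65.2694049013²
eq2: (x + 10.864)² + (y − 32.776)² = 14.2756642104²
eq3: (x + 9.352)² + (y + 25.055)² = 61.9863043251²
eq3−eq1, eq3−eq2 (x²,y² cancel):
  58.850·x + 25.510·y = -578.790892
  -3.024·x + 115.662·y = 4115.587078
det = 58.850·115.662 − 25.510·-3.024 = 6883.850940
x = (-578.790892·115.662 − 25.510·4115.587078) / 6883.850940 = -24.976244
y = (58.850·4115.587078 − -578.790892·-3.024) / 6883.850940 = 34.929873

x=-24.976 y=34.930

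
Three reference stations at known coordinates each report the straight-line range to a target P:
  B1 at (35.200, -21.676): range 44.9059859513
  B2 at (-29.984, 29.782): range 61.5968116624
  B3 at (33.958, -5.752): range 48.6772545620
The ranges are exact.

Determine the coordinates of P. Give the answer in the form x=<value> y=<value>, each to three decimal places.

eq1: (x − 35.200)² + (y + 21.676)² = 44.9059859513²
eq2: (x + 29.984)² + (y − 29.782)² = 61.5968116624²
eq3: (x − 33.958)² + (y + 5.752)² = 48.6772545620²
eq2−eq1, eq2−eq3 (x²,y² cancel):
  130.368·x − 102.916·y = 1700.500829
  127.884·x − 71.068·y = 824.915583
det = 130.368·-71.068 − -102.916·127.884 = 3896.316720
x = (1700.500829·-71.068 − -102.916·824.915583) / 3896.316720 = -9.227736
y = (130.368·824.915583 − 1700.500829·127.884) / 3896.316720 = -28.212351

x=-9.228 y=-28.212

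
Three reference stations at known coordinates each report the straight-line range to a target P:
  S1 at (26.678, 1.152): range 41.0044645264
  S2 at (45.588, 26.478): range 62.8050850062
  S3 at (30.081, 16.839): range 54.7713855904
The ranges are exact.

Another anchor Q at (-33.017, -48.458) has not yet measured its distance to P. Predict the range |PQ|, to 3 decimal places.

eq1: (x − 26.678)² + (y − 1.152)² = 41.0044645264²
eq2: (x − 45.588)² + (y − 26.478)² = 62.8050850062²
eq3: (x − 30.081)² + (y − 16.839)² = 54.7713855904²
eq2−eq1, eq2−eq3 (x²,y² cancel):
  -37.820·x − 50.652·y = 196.805152
  -31.014·x − 19.278·y = -646.357723
det = -37.820·-19.278 − -50.652·-31.014 = -841.827168
x = (196.805152·-19.278 − -50.652·-646.357723) / -841.827168 = 43.397650
y = (-37.820·-646.357723 − 196.805152·-31.014) / -841.827168 = -36.288879
|P − Q| = √((43.397650 − -33.017)² + (-36.288879 − -48.458)²) = 77.377557

77.378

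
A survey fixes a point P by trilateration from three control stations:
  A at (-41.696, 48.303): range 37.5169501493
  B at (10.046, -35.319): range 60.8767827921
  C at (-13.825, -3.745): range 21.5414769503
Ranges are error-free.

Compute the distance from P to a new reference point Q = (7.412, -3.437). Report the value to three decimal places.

36.177

eq1: (x + 41.696)² + (y − 48.303)² = 37.5169501493²
eq2: (x − 10.046)² + (y + 35.319)² = 60.8767827921²
eq3: (x + 13.825)² + (y + 3.745)² = 21.5414769503²
eq2−eq3, eq2−eq1 (x²,y² cancel):
  -47.742·x + 63.148·y = 2098.749227
  -103.484·x + 167.244·y = 5021.843483
det = -47.742·167.244 − 63.148·-103.484 = -1449.755416
x = (2098.749227·167.244 − 63.148·5021.843483) / -1449.755416 = -23.372110
y = (-47.742·5021.843483 − 2098.749227·-103.484) / -1449.755416 = 15.565306
|P − Q| = √((-23.372110 − 7.412)² + (15.565306 − -3.437)²) = 36.176637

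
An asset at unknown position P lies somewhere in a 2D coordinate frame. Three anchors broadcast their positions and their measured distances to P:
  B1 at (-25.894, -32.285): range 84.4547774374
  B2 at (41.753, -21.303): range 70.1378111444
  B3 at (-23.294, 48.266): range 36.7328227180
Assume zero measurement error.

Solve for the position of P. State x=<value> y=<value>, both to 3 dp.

eq1: (x + 25.894)² + (y + 32.285)² = 84.4547774374²
eq2: (x − 41.753)² + (y + 21.303)² = 70.1378111444²
eq3: (x + 23.294)² + (y − 48.266)² = 36.7328227180²
eq2−eq3, eq2−eq1 (x²,y² cancel):
  -130.094·x + 139.138·y = 4245.098661
  -135.294·x − 21.964·y = -2697.607237
det = -130.094·-21.964 − 139.138·-135.294 = 21681.921188
x = (4245.098661·-21.964 − 139.138·-2697.607237) / 21681.921188 = 13.010855
y = (-130.094·-2697.607237 − 4245.098661·-135.294) / 21681.921188 = 42.675134

x=13.011 y=42.675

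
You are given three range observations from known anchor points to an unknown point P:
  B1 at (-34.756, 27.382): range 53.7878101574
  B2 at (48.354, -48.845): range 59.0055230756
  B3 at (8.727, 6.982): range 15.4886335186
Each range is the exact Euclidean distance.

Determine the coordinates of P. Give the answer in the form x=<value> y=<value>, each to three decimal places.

x=5.593 y=-8.186

eq1: (x + 34.756)² + (y − 27.382)² = 53.7878101574²
eq2: (x − 48.354)² + (y + 48.845)² = 59.0055230756²
eq3: (x − 8.727)² + (y − 6.982)² = 15.4886335186²
eq3−eq1, eq3−eq2 (x²,y² cancel):
  -86.966·x + 40.800·y = -820.386146
  79.254·x − 111.654·y = 1357.280503
det = -86.966·-111.654 − 40.800·79.254 = 6476.538564
x = (-820.386146·-111.654 − 40.800·1357.280503) / 6476.538564 = 5.592856
y = (-86.966·1357.280503 − -820.386146·79.254) / 6476.538564 = -8.186220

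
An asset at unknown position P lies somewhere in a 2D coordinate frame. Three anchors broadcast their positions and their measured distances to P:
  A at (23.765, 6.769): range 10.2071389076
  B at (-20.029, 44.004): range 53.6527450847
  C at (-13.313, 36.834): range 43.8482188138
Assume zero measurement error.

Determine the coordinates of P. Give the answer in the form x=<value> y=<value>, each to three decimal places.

eq1: (x − 23.765)² + (y − 6.769)² = 10.2071389076²
eq2: (x + 20.029)² + (y − 44.004)² = 53.6527450847²
eq3: (x + 13.313)² + (y − 36.834)² = 43.8482188138²
eq2−eq3, eq2−eq1 (x²,y² cancel):
  13.432·x − 14.340·y = 152.417430
  87.588·x − 74.470·y = 1047.513099
det = 13.432·-74.470 − -14.340·87.588 = 255.730880
x = (152.417430·-74.470 − -14.340·1047.513099) / 255.730880 = 14.354199
y = (13.432·1047.513099 − 152.417430·87.588) / 255.730880 = 2.816469

x=14.354 y=2.816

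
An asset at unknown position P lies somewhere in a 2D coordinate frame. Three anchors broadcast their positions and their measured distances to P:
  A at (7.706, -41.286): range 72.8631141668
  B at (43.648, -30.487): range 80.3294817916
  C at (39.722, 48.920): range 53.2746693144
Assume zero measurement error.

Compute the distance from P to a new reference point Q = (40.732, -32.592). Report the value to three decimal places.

eq1: (x − 7.706)² + (y + 41.286)² = 72.8631141668²
eq2: (x − 43.648)² + (y + 30.487)² = 80.3294817916²
eq3: (x − 39.722)² + (y − 48.920)² = 53.2746693144²
eq2−eq1, eq2−eq3 (x²,y² cancel):
  -71.884·x − 21.598·y = 73.103398
  -7.852·x + 158.814·y = 4751.033865
det = -71.884·158.814 − -21.598·-7.852 = -11585.773072
x = (73.103398·158.814 − -21.598·4751.033865) / -11585.773072 = -9.858874
y = (-71.884·4751.033865 − 73.103398·-7.852) / -11585.773072 = 29.428275
|P − Q| = √((-9.858874 − 40.732)² + (29.428275 − -32.592)²) = 80.037185

80.037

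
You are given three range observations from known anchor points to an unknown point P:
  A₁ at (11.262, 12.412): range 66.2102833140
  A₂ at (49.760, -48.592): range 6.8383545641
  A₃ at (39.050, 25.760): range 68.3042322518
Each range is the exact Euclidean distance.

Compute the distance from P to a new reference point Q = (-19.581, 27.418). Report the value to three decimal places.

eq1: (x − 11.262)² + (y − 12.412)² = 66.2102833140²
eq2: (x − 49.760)² + (y + 48.592)² = 6.8383545641²
eq3: (x − 39.050)² + (y − 25.760)² = 68.3042322518²
eq2−eq3, eq2−eq1 (x²,y² cancel):
  -21.420·x + 148.704·y = -7267.465014
  -76.996·x + 122.008·y = -8893.388199
det = -21.420·122.008 − 148.704·-76.996 = 8836.201824
x = (-7267.465014·122.008 − 148.704·-8893.388199) / 8836.201824 = 49.319101
y = (-21.420·-8893.388199 − -7267.465014·-76.996) / 8836.201824 = -41.767874
|P − Q| = √((49.319101 − -19.581)² + (-41.767874 − 27.418)²) = 97.641738

97.642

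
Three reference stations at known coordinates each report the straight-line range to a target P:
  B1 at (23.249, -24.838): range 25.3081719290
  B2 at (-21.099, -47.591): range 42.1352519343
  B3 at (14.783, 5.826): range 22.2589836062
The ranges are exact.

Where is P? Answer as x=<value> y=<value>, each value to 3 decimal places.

eq1: (x − 23.249)² + (y + 24.838)² = 25.3081719290²
eq2: (x + 21.099)² + (y + 47.591)² = 42.1352519343²
eq3: (x − 14.783)² + (y − 5.826)² = 22.2589836062²
eq2−eq3, eq2−eq1 (x²,y² cancel):
  71.764·x + 106.834·y = -1177.674613
  88.696·x + 45.506·y = -417.752948
det = 71.764·45.506 − 106.834·88.696 = -6210.055880
x = (-1177.674613·45.506 − 106.834·-417.752948) / -6210.055880 = 1.442989
y = (71.764·-417.752948 − -1177.674613·88.696) / -6210.055880 = -11.992711

x=1.443 y=-11.993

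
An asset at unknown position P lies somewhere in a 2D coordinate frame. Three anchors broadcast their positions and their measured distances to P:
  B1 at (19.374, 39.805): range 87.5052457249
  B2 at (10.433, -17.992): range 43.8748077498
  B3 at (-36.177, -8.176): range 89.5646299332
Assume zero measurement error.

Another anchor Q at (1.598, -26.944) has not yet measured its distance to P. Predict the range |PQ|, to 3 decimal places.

eq1: (x − 19.374)² + (y − 39.805)² = 87.5052457249²
eq2: (x − 10.433)² + (y + 17.992)² = 43.8748077498²
eq3: (x + 36.177)² + (y + 8.176)² = 89.5646299332²
eq3−eq2, eq3−eq1 (x²,y² cancel):
  93.220·x − 19.632·y = 5153.761428
  111.102·x + 95.962·y = 948.822502
det = 93.220·95.962 − -19.632·111.102 = 11126.732104
x = (5153.761428·95.962 − -19.632·948.822502) / 11126.732104 = 46.122485
y = (93.220·948.822502 − 5153.761428·111.102) / 11126.732104 = -43.511784
|P − Q| = √((46.122485 − 1.598)² + (-43.511784 − -26.944)²) = 47.507065

47.507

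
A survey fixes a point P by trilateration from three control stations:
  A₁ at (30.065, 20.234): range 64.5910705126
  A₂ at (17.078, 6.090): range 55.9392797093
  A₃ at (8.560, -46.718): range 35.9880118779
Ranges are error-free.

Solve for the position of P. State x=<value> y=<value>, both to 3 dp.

eq1: (x − 30.065)² + (y − 20.234)² = 64.5910705126²
eq2: (x − 17.078)² + (y − 6.090)² = 55.9392797093²
eq3: (x − 8.560)² + (y + 46.718)² = 35.9880118779²
eq2−eq3, eq2−eq1 (x²,y² cancel):
  -17.036·x − 105.616·y = 3761.164955
  25.974·x + 28.288·y = -58.230579
det = -17.036·28.288 − -105.616·25.974 = 2261.355616
x = (3761.164955·28.288 − -105.616·-58.230579) / 2261.355616 = 44.329938
y = (-17.036·-58.230579 − 3761.164955·25.974) / 2261.355616 = -42.762174

x=44.330 y=-42.762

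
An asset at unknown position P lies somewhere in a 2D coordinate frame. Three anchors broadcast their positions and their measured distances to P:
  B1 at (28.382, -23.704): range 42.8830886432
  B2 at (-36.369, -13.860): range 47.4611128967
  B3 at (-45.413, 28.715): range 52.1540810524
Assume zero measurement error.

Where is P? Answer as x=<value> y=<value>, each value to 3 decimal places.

x=3.793 y=11.429

eq1: (x − 28.382)² + (y + 23.704)² = 42.8830886432²
eq2: (x + 36.369)² + (y + 13.860)² = 47.4611128967²
eq3: (x + 45.413)² + (y − 28.715)² = 52.1540810524²
eq2−eq1, eq2−eq3 (x²,y² cancel):
  129.502·x − 19.688·y = 266.211725
  -18.088·x + 85.150·y = 904.597100
det = 129.502·85.150 − -19.688·-18.088 = 10670.978756
x = (266.211725·85.150 − -19.688·904.597100) / 10670.978756 = 3.793245
y = (129.502·904.597100 − 266.211725·-18.088) / 10670.978756 = 11.429352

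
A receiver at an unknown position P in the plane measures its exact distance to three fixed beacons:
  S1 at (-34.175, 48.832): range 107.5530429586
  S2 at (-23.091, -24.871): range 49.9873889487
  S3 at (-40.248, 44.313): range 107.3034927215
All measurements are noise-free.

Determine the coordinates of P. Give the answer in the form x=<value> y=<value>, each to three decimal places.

x=24.004 y=-41.627

eq1: (x + 34.175)² + (y − 48.832)² = 107.5530429586²
eq2: (x + 23.091)² + (y + 24.871)² = 49.9873889487²
eq3: (x + 40.248)² + (y − 44.313)² = 107.3034927215²
eq1−eq2, eq1−eq3 (x²,y² cancel):
  22.168·x − 147.406·y = 6668.184069
  -12.146·x − 9.038·y = 84.666123
det = 22.168·-9.038 − -147.406·-12.146 = -1990.747660
x = (6668.184069·-9.038 − -147.406·84.666123) / -1990.747660 = 24.004425
y = (22.168·84.666123 − 6668.184069·-12.146) / -1990.747660 = -41.626894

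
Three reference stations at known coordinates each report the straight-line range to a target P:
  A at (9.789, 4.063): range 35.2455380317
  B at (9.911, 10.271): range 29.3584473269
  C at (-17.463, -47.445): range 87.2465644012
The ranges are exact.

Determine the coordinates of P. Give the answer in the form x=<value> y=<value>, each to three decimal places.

eq1: (x − 9.789)² + (y − 4.063)² = 35.2455380317²
eq2: (x − 9.911)² + (y − 10.271)² = 29.3584473269²
eq3: (x + 17.463)² + (y + 47.445)² = 87.2465644012²
eq2−eq1, eq2−eq3 (x²,y² cancel):
  -0.244·x − 12.416·y = -471.718394
  -54.748·x − 115.432·y = -4397.781538
det = -0.244·-115.432 − -12.416·-54.748 = -651.585760
x = (-471.718394·-115.432 − -12.416·-4397.781538) / -651.585760 = 0.232445
y = (-0.244·-4397.781538 − -471.718394·-54.748) / -651.585760 = 37.988215

x=0.232 y=37.988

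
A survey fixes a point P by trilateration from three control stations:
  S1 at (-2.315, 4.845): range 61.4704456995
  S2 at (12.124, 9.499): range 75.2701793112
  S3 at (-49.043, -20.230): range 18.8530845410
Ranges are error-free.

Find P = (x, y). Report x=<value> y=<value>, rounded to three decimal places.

x=-45.630 y=-38.772

eq1: (x + 2.315)² + (y − 4.845)² = 61.4704456995²
eq2: (x − 12.124)² + (y − 9.499)² = 75.2701793112²
eq3: (x + 49.043)² + (y + 20.230)² = 18.8530845410²
eq1−eq2, eq1−eq3 (x²,y² cancel):
  28.878·x + 9.308·y = -1678.595072
  -93.456·x − 50.150·y = 6208.812397
det = 28.878·-50.150 − 9.308·-93.456 = -578.343252
x = (-1678.595072·-50.150 − 9.308·6208.812397) / -578.343252 = -45.630198
y = (28.878·6208.812397 − -1678.595072·-93.456) / -578.343252 = -38.771617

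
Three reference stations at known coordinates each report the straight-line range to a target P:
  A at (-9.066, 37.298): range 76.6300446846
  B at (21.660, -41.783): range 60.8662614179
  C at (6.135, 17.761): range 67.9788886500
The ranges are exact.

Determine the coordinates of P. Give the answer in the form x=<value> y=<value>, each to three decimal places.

eq1: (x + 9.066)² + (y − 37.298)² = 76.6300446846²
eq2: (x − 21.660)² + (y + 41.783)² = 60.8662614179²
eq3: (x − 6.135)² + (y − 17.761)² = 67.9788886500²
eq3−eq1, eq3−eq2 (x²,y² cancel):
  -30.402·x + 39.074·y = -130.792632
  31.050·x − 119.088·y = 2778.310866
det = -30.402·-119.088 − 39.074·31.050 = 2407.265676
x = (-130.792632·-119.088 − 39.074·2778.310866) / 2407.265676 = -38.626350
y = (-30.402·2778.310866 − -130.792632·31.050) / 2407.265676 = -33.401006

x=-38.626 y=-33.401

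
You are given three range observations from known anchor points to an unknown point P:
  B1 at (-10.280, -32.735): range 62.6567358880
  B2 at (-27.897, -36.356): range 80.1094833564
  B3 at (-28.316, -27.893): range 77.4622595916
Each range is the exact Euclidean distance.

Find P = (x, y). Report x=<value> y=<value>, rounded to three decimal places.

x=45.319 y=-3.845

eq1: (x + 10.280)² + (y + 32.735)² = 62.6567358880²
eq2: (x + 27.897)² + (y + 36.356)² = 80.1094833564²
eq3: (x + 28.316)² + (y + 27.893)² = 77.4622595916²
eq2−eq1, eq2−eq3 (x²,y² cancel):
  35.234·x + 7.242·y = 1568.920051
  -0.838·x + 16.926·y = -103.058377
det = 35.234·16.926 − 7.242·-0.838 = 602.439480
x = (1568.920051·16.926 − 7.242·-103.058377) / 602.439480 = 45.318892
y = (35.234·-103.058377 − 1568.920051·-0.838) / 602.439480 = -3.845040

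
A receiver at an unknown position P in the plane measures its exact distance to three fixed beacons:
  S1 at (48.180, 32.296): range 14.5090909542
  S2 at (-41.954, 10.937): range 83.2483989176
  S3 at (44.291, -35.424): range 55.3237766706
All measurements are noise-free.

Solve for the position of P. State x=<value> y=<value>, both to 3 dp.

eq1: (x − 48.180)² + (y − 32.296)² = 14.5090909542²
eq2: (x + 41.954)² + (y − 10.937)² = 83.2483989176²
eq3: (x − 44.291)² + (y + 35.424)² = 55.3237766706²
eq3−eq1, eq3−eq2 (x²,y² cancel):
  7.778·x + 135.440·y = 2997.998104
  -172.490·x + 92.722·y = -5206.372029
det = 7.778·92.722 − 135.440·-172.490 = 24083.237316
x = (2997.998104·92.722 − 135.440·-5206.372029) / 24083.237316 = 40.822228
y = (7.778·-5206.372029 − 2997.998104·-172.490) / 24083.237316 = 19.790924

x=40.822 y=19.791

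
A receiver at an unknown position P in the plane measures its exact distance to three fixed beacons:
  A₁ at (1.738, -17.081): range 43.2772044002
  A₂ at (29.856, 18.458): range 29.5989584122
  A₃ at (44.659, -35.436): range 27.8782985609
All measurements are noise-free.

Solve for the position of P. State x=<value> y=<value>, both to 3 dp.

x=43.956 y=-7.567

eq1: (x − 1.738)² + (y + 17.081)² = 43.2772044002²
eq2: (x − 29.856)² + (y − 18.458)² = 29.5989584122²
eq3: (x − 44.659)² + (y + 35.436)² = 27.8782985609²
eq1−eq3, eq1−eq2 (x²,y² cancel):
  85.842·x − 36.710·y = 4051.072062
  56.236·x + 71.078·y = 1934.115377
det = 85.842·71.078 − -36.710·56.236 = 8165.901236
x = (4051.072062·71.078 − -36.710·1934.115377) / 8165.901236 = 43.956382
y = (85.842·1934.115377 − 4051.072062·56.236) / 8165.901236 = -7.566557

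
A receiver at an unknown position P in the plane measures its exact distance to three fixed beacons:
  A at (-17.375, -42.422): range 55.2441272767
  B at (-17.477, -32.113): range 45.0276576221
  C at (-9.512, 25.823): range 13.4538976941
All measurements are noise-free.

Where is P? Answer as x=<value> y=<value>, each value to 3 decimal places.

eq1: (x + 17.375)² + (y + 42.422)² = 55.2441272767²
eq2: (x + 17.477)² + (y + 32.113)² = 45.0276576221²
eq3: (x + 9.512)² + (y − 25.823)² = 13.4538976941²
eq3−eq1, eq3−eq2 (x²,y² cancel):
  -15.726·x − 136.490·y = -1526.694999
  -15.930·x − 115.872·y = -1267.097763
det = -15.726·-115.872 − -136.490·-15.930 = -352.082628
x = (-1526.694999·-115.872 − -136.490·-1267.097763) / -352.082628 = -11.233242
y = (-15.726·-1267.097763 − -1526.694999·-15.930) / -352.082628 = 12.479661

x=-11.233 y=12.480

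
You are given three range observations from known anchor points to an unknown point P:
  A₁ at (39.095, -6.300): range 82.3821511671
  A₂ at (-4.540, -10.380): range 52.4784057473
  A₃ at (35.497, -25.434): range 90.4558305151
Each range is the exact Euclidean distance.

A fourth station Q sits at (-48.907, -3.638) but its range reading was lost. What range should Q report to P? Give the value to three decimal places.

eq1: (x − 39.095)² + (y + 6.300)² = 82.3821511671²
eq2: (x + 4.540)² + (y + 10.380)² = 52.4784057473²
eq3: (x − 35.497)² + (y + 25.434)² = 90.4558305151²
eq2−eq3, eq2−eq1 (x²,y² cancel):
  80.074·x − 30.108·y = -3649.704839
  87.270·x + 8.160·y = -2593.082736
det = 80.074·8.160 − -30.108·87.270 = 3280.929000
x = (-3649.704839·8.160 − -30.108·-2593.082736) / 3280.929000 = -32.873045
y = (80.074·-2593.082736 − -3649.704839·87.270) / 3280.929000 = 33.792634
|P − Q| = √((-32.873045 − -48.907)² + (33.792634 − -3.638)²) = 40.720267

40.720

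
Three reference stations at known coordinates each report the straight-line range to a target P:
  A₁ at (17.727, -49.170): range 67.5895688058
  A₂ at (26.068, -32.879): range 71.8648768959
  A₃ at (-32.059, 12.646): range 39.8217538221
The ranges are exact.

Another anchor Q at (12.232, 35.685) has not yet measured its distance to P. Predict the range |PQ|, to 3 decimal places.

eq1: (x − 17.727)² + (y + 49.170)² = 67.5895688058²
eq2: (x − 26.068)² + (y + 32.879)² = 71.8648768959²
eq3: (x + 32.059)² + (y − 12.646)² = 39.8217538221²
eq1−eq3, eq1−eq2 (x²,y² cancel):
  -99.572·x + 123.632·y = 1438.343102
  16.682·x + 32.582·y = -1567.576884
det = -99.572·32.582 − 123.632·16.682 = -5306.683928
x = (1438.343102·32.582 − 123.632·-1567.576884) / -5306.683928 = -45.351629
y = (-99.572·-1567.576884 − 1438.343102·16.682) / -5306.683928 = -24.891689
|P − Q| = √((-45.351629 − 12.232)² + (-24.891689 − 35.685)²) = 83.578763

83.579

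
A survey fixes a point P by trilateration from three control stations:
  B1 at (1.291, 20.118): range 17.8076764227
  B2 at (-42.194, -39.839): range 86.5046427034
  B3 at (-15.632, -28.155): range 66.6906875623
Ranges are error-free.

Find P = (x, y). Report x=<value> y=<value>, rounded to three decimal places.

x=-3.163 y=37.360

eq1: (x − 1.291)² + (y − 20.118)² = 17.8076764227²
eq2: (x + 42.194)² + (y + 39.839)² = 86.5046427034²
eq3: (x + 15.632)² + (y + 28.155)² = 66.6906875623²
eq2−eq3, eq2−eq1 (x²,y² cancel):
  53.124·x + 23.368·y = 704.989294
  86.970·x + 119.914·y = 4204.860918
det = 53.124·119.914 − 23.368·86.970 = 4337.996376
x = (704.989294·119.914 − 23.368·4204.860918) / 4337.996376 = -3.163005
y = (53.124·4204.860918 − 704.989294·86.970) / 4337.996376 = 37.359670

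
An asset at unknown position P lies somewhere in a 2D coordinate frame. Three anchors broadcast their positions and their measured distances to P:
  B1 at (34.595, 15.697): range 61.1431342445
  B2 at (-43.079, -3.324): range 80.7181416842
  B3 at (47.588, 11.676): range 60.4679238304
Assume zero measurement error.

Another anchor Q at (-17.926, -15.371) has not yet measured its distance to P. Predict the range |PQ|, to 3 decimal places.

eq1: (x − 34.595)² + (y − 15.697)² = 61.1431342445²
eq2: (x + 43.079)² + (y + 3.324)² = 80.7181416842²
eq3: (x − 47.588)² + (y − 11.676)² = 60.4679238304²
eq1−eq3, eq1−eq2 (x²,y² cancel):
  25.986·x − 8.042·y = 1039.849939
  -155.348·x − 38.042·y = -2353.296149
det = 25.986·-38.042 − -8.042·-155.348 = -2237.868028
x = (1039.849939·-38.042 − -8.042·-2353.296149) / -2237.868028 = 26.133435
y = (25.986·-2353.296149 − 1039.849939·-155.348) / -2237.868028 = -44.857808
|P − Q| = √((26.133435 − -17.926)² + (-44.857808 − -15.371)²) = 53.016089

53.016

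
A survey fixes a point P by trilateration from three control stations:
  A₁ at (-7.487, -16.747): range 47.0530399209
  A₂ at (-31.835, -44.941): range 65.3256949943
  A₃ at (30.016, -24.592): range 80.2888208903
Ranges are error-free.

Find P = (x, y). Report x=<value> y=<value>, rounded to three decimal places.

x=-36.610 y=20.210

eq1: (x + 7.487)² + (y + 16.747)² = 47.0530399209²
eq2: (x + 31.835)² + (y + 44.941)² = 65.3256949943²
eq3: (x − 30.016)² + (y + 24.592)² = 80.2888208903²
eq2−eq3, eq2−eq1 (x²,y² cancel):
  123.702·x + 40.698·y = -3706.282319
  48.696·x + 56.388·y = -643.185667
det = 123.702·56.388 − 40.698·48.696 = 4993.478568
x = (-3706.282319·56.388 − 40.698·-643.185667) / 4993.478568 = -36.610446
y = (123.702·-643.185667 − -3706.282319·48.696) / 4993.478568 = 20.209914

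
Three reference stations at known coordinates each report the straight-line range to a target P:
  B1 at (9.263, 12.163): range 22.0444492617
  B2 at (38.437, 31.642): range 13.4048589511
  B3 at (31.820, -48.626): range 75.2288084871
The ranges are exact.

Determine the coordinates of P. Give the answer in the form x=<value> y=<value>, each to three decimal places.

eq1: (x − 9.263)² + (y − 12.163)² = 22.0444492617²
eq2: (x − 38.437)² + (y − 31.642)² = 13.4048589511²
eq3: (x − 31.820)² + (y + 48.626)² = 75.2288084871²
eq3−eq1, eq3−eq2 (x²,y² cancel):
  -45.114·x + 121.578·y = 2030.157345
  13.234·x + 160.536·y = 4581.302240
det = -45.114·160.536 − 121.578·13.234 = -8851.384356
x = (2030.157345·160.536 − 121.578·4581.302240) / -8851.384356 = 26.105772
y = (-45.114·4581.302240 − 2030.157345·13.234) / -8851.384356 = 26.385474

x=26.106 y=26.385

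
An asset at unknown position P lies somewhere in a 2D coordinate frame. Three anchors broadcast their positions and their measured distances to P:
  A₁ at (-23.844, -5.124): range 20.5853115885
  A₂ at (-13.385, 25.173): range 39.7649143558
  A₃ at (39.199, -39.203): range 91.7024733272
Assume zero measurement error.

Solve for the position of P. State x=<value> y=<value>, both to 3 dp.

x=-43.870 y=-0.359

eq1: (x + 23.844)² + (y + 5.124)² = 20.5853115885²
eq2: (x + 13.385)² + (y − 25.173)² = 39.7649143558²
eq3: (x − 39.199)² + (y + 39.203)² = 91.7024733272²
eq1−eq3, eq1−eq2 (x²,y² cancel):
  126.086·x − 68.158·y = -5506.943463
  20.918·x + 60.594·y = -939.446919
det = 126.086·60.594 − -68.158·20.918 = 9065.784128
x = (-5506.943463·60.594 − -68.158·-939.446919) / 9065.784128 = -43.870287
y = (126.086·-939.446919 − -5506.943463·20.918) / 9065.784128 = -0.359248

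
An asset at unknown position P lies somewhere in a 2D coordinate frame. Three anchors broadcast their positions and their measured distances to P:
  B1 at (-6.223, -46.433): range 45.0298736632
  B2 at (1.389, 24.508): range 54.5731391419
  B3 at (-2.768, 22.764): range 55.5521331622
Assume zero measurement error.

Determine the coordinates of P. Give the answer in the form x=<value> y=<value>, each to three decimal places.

x=31.113 y=-21.260

eq1: (x + 6.223)² + (y + 46.433)² = 45.0298736632²
eq2: (x − 1.389)² + (y − 24.508)² = 54.5731391419²
eq3: (x + 2.768)² + (y − 22.764)² = 55.5521331622²
eq3−eq1, eq3−eq2 (x²,y² cancel):
  -6.910·x − 138.394·y = 2727.237675
  8.314·x + 3.488·y = 184.521848
det = -6.910·3.488 − -138.394·8.314 = 1126.505636
x = (2727.237675·3.488 − -138.394·184.521848) / 1126.505636 = 31.113312
y = (-6.910·184.521848 − 2727.237675·8.314) / 1126.505636 = -21.259814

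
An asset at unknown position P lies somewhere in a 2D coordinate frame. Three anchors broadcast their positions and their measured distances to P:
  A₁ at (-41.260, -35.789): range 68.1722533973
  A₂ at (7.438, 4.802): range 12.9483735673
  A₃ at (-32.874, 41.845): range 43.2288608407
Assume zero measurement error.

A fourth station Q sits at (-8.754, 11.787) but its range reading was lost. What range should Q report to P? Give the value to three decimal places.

eq1: (x + 41.260)² + (y + 35.789)² = 68.1722533973²
eq2: (x − 7.438)² + (y − 4.802)² = 12.9483735673²
eq3: (x + 32.874)² + (y − 41.845)² = 43.2288608407²
eq2−eq3, eq2−eq1 (x²,y² cancel):
  -80.624·x + 74.086·y = 1052.246821
  -97.396·x − 81.182·y = -1574.938682
det = -80.624·-81.182 − 74.086·-97.396 = 13760.897624
x = (1052.246821·-81.182 − 74.086·-1574.938682) / 13760.897624 = 2.271466
y = (-80.624·-1574.938682 − 1052.246821·-97.396) / 13760.897624 = 16.674965
|P − Q| = √((2.271466 − -8.754)² + (16.674965 − 11.787)²) = 12.060394

12.060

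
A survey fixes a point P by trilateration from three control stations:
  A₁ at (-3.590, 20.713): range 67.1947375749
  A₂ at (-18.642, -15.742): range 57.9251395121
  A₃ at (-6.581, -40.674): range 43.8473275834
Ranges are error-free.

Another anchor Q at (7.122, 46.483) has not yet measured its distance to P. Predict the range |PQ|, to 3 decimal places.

eq1: (x + 3.590)² + (y − 20.713)² = 67.1947375749²
eq2: (x + 18.642)² + (y + 15.742)² = 57.9251395121²
eq3: (x + 6.581)² + (y + 40.674)² = 43.8473275834²
eq1−eq2, eq1−eq3 (x²,y² cancel):
  -30.104·x − 72.910·y = 1313.229229
  -5.982·x − 122.774·y = 3848.311990
det = -30.104·-122.774 − -72.910·-5.982 = 3259.840876
x = (1313.229229·-122.774 − -72.910·3848.311990) / 3259.840876 = 36.612223
y = (-30.104·3848.311990 − 1313.229229·-5.982) / 3259.840876 = -33.128564
|P − Q| = √((36.612223 − 7.122)² + (-33.128564 − 46.483)²) = 84.898023

84.898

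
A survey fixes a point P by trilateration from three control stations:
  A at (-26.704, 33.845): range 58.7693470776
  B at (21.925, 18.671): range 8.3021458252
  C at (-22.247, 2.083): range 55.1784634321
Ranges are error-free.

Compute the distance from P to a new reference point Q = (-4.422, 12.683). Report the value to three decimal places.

eq1: (x + 26.704)² + (y − 33.845)² = 58.7693470776²
eq2: (x − 21.925)² + (y − 18.671)² = 8.3021458252²
eq3: (x + 22.247)² + (y − 2.083)² = 55.1784634321²
eq3−eq1, eq3−eq2 (x²,y² cancel):
  -8.914·x + 63.524·y = 950.146414
  88.344·x + 33.176·y = 3305.781169
det = -8.914·33.176 − 63.524·88.344 = -5907.695120
x = (950.146414·33.176 − 63.524·3305.781169) / -5907.695120 = 30.210494
y = (-8.914·3305.781169 − 950.146414·88.344) / -5907.695120 = 19.196567
|P − Q| = √((30.210494 − -4.422)² + (19.196567 − 12.683)²) = 35.239696

35.240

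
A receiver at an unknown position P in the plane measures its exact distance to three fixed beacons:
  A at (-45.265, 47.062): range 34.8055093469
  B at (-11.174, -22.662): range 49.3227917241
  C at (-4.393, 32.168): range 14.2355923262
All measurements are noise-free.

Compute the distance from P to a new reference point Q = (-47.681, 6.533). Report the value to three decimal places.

eq1: (x + 45.265)² + (y − 47.062)² = 34.8055093469²
eq2: (x + 11.174)² + (y + 22.662)² = 49.3227917241²
eq3: (x + 4.393)² + (y − 32.168)² = 14.2355923262²
eq1−eq3, eq1−eq2 (x²,y² cancel):
  81.744·x − 29.788·y = -2200.902004
  68.182·x − 139.448·y = -4846.641852
det = 81.744·-139.448 − -29.788·68.182 = -9368.031896
x = (-2200.902004·-139.448 − -29.788·-4846.641852) / -9368.031896 = -17.350455
y = (81.744·-4846.641852 − -2200.902004·68.182) / -9368.031896 = 26.272540
|P − Q| = √((-17.350455 − -47.681)² + (26.272540 − 6.533)²) = 36.188277

36.188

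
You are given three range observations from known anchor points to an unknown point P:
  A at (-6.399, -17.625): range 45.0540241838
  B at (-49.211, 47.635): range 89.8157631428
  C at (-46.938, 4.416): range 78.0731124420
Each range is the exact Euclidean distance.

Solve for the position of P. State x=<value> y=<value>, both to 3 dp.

x=31.079 y=7.381

eq1: (x + 6.399)² + (y + 17.625)² = 45.0540241838²
eq2: (x + 49.211)² + (y − 47.635)² = 89.8157631428²
eq3: (x + 46.938)² + (y − 4.416)² = 78.0731124420²
eq1−eq3, eq1−eq2 (x²,y² cancel):
  -81.078·x + 44.082·y = -2194.456717
  -85.624·x + 130.520·y = -1697.778294
det = -81.078·130.520 − 44.082·-85.624 = -6807.823392
x = (-2194.456717·130.520 − 44.082·-1697.778294) / -6807.823392 = 31.078807
y = (-81.078·-1697.778294 − -2194.456717·-85.624) / -6807.823392 = 7.380581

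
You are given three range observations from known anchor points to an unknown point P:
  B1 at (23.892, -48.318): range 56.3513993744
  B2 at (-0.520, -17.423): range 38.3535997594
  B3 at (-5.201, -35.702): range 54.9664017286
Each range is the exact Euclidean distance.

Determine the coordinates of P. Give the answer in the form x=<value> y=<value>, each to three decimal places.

eq1: (x − 23.892)² + (y + 48.318)² = 56.3513993744²
eq2: (x + 0.520)² + (y + 17.423)² = 38.3535997594²
eq3: (x + 5.201)² + (y + 35.702)² = 54.9664017286²
eq3−eq1, eq3−eq2 (x²,y² cancel):
  58.186·x − 25.232·y = 1449.598691
  9.362·x + 36.558·y = 552.454828
det = 58.186·36.558 − -25.232·9.362 = 2363.385772
x = (1449.598691·36.558 − -25.232·552.454828) / 2363.385772 = 28.321220
y = (58.186·552.454828 − 1449.598691·9.362) / 2363.385772 = 7.859061

x=28.321 y=7.859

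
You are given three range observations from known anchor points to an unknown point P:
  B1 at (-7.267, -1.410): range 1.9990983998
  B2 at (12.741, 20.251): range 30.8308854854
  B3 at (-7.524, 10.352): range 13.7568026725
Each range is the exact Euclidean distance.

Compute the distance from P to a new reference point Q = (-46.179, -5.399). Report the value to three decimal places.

39.189

eq1: (x + 7.267)² + (y + 1.410)² = 1.9990983998²
eq2: (x − 12.741)² + (y − 20.251)² = 30.8308854854²
eq3: (x + 7.524)² + (y − 10.352)² = 13.7568026725²
eq1−eq2, eq1−eq3 (x²,y² cancel):
  40.016·x + 43.322·y = -428.908412
  -0.514·x + 23.524·y = -76.276134
det = 40.016·23.524 − 43.322·-0.514 = 963.603892
x = (-428.908412·23.524 − 43.322·-76.276134) / 963.603892 = -7.041490
y = (40.016·-76.276134 − -428.908412·-0.514) / 963.603892 = -3.396338
|P − Q| = √((-7.041490 − -46.179)² + (-3.396338 − -5.399)²) = 39.188715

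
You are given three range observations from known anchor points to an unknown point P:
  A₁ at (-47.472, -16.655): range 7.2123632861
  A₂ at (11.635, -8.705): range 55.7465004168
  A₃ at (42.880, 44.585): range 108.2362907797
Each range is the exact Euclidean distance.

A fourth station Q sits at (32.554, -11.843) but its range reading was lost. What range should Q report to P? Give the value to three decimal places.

75.751

eq1: (x + 47.472)² + (y + 16.655)² = 7.2123632861²
eq2: (x − 11.635)² + (y + 8.705)² = 55.7465004168²
eq3: (x − 42.880)² + (y − 44.585)² = 108.2362907797²
eq2−eq3, eq2−eq1 (x²,y² cancel):
  62.490·x + 106.580·y = -4992.055958
  -118.214·x − 15.900·y = 5375.483684
det = 62.490·-15.900 − 106.580·-118.214 = 11605.657120
x = (-4992.055958·-15.900 − 106.580·5375.483684) / 11605.657120 = -42.526275
y = (62.490·5375.483684 − -4992.055958·-118.214) / 11605.657120 = -21.904570
|P − Q| = √((-42.526275 − 32.554)² + (-21.904570 − -11.843)²) = 75.751454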